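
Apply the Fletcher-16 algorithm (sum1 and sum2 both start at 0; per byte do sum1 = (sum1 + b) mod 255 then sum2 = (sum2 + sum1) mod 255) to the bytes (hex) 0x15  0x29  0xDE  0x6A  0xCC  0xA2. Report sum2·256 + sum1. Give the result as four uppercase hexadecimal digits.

Running sums (mod 255):
  after byte 0 (0x15): sum1=21, sum2=21
  after byte 1 (0x29): sum1=62, sum2=83
  after byte 2 (0xDE): sum1=29, sum2=112
  after byte 3 (0x6A): sum1=135, sum2=247
  after byte 4 (0xCC): sum1=84, sum2=76
  after byte 5 (0xA2): sum1=246, sum2=67
Checksum = sum2·256 + sum1 = 67·256 + 246 = 17398 = 0x43F6.

43F6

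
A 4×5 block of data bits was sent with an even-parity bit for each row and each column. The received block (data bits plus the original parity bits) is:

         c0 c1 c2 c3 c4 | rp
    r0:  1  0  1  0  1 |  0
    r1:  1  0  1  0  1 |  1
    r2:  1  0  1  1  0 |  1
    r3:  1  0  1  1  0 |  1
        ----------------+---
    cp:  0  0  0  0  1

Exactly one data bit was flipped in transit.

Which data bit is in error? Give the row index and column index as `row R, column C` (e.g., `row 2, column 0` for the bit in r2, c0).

Recompute each row's even parity and compare to rp:
  r0: data parity 1, sent rp 0 → mismatch
  r1: data parity 1, sent rp 1 → ok
  r2: data parity 1, sent rp 1 → ok
  r3: data parity 1, sent rp 1 → ok
Recompute each column's even parity and compare to cp:
  c0: data parity 0, sent cp 0 → ok
  c1: data parity 0, sent cp 0 → ok
  c2: data parity 0, sent cp 0 → ok
  c3: data parity 0, sent cp 0 → ok
  c4: data parity 0, sent cp 1 → mismatch
Exactly one row (r0) and one column (c4) fail → the flipped bit is at their intersection.

row 0, column 4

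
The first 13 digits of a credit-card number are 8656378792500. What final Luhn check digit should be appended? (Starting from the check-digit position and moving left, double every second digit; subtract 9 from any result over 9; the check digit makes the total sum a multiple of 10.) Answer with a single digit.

Partial digits right→left: 0 0 5 2 9 7 8 7 3 6 5 6 8
Double every second digit counting from the check-digit position (so the 1st, 3rd, 5th, ... of the partial from the right).
  doubled (with −9 where >9): 0 1 9 7 6 1 7 → sum 31
  kept as-is: 0 2 7 7 6 6 → sum 28
Total = 31 + 28 = 59.
Check digit = (10 − (59 mod 10)) mod 10 = 1.

1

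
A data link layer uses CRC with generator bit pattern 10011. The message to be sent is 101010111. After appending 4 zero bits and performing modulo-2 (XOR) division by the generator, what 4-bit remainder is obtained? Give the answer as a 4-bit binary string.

0100

Append 4 zeros: 1010101110000. Divide by 10011 (XOR where the leading bit is 1):
  pos 0: 10101 XOR 10011 = 00110
  pos 2: 11001 XOR 10011 = 01010
  pos 3: 10101 XOR 10011 = 00110
  pos 5: 11010 XOR 10011 = 01001
  pos 6: 10010 XOR 10011 = 00001
Remainder (last 4 bits) = 0100. This is the CRC / FCS.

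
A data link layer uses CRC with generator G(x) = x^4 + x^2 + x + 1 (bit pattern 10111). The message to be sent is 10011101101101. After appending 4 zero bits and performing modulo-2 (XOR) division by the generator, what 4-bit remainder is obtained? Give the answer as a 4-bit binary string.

Append 4 zeros: 100111011011010000. Divide by 10111 (XOR where the leading bit is 1):
  pos 0: 10011 XOR 10111 = 00100
  pos 2: 10010 XOR 10111 = 00101
  pos 4: 10111 XOR 10111 = 00000
  pos 10: 11010 XOR 10111 = 01101
  pos 11: 11010 XOR 10111 = 01101
  pos 12: 11010 XOR 10111 = 01101
  pos 13: 11010 XOR 10111 = 01101
Remainder (last 4 bits) = 1101. This is the CRC / FCS.

1101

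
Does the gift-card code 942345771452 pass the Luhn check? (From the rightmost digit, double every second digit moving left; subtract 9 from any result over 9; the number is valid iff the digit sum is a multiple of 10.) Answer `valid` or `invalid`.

From the right, keep odd positions and double even positions (subtract 9 from any doubled value over 9):
  doubled (positions 2,4,...): 1 2 5 8 4 9 → sum 29
  kept (positions 1,3,...): 2 4 7 5 3 4 → sum 25
Total = 54.
54 mod 10 = 4, so the number is invalid.

invalid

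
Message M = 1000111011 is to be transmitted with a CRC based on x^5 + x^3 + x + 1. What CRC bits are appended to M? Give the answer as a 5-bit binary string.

01001

Append 5 zeros: 100011101100000. Divide by 101011 (XOR where the leading bit is 1):
  pos 0: 100011 XOR 101011 = 001000
  pos 2: 100010 XOR 101011 = 001001
  pos 4: 100111 XOR 101011 = 001100
  pos 6: 110000 XOR 101011 = 011011
  pos 7: 110110 XOR 101011 = 011101
  pos 8: 111010 XOR 101011 = 010001
  pos 9: 100010 XOR 101011 = 001001
Remainder (last 5 bits) = 01001. This is the CRC / FCS.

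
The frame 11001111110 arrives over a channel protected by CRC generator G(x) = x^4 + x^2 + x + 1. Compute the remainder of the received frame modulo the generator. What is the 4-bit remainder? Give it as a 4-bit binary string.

0000

Modulo-2 division of 11001111110 by 10111:
  pos 0: 11001 XOR 10111 = 01110
  pos 1: 11101 XOR 10111 = 01010
  pos 2: 10101 XOR 10111 = 00010
  pos 5: 10111 XOR 10111 = 00000
Remainder = 0000 (zero — the frame passes the CRC check).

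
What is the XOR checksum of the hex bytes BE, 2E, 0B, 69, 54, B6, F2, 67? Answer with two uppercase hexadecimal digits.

XOR the bytes together:
  start with 0xBE
  0xBE ⊕ 0x2E = 0x90
  0x90 ⊕ 0x0B = 0x9B
  0x9B ⊕ 0x69 = 0xF2
  0xF2 ⊕ 0x54 = 0xA6
  0xA6 ⊕ 0xB6 = 0x10
  0x10 ⊕ 0xF2 = 0xE2
  0xE2 ⊕ 0x67 = 0x85

85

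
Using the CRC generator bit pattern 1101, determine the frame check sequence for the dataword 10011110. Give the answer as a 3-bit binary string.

Append 3 zeros: 10011110000. Divide by 1101 (XOR where the leading bit is 1):
  pos 0: 1001 XOR 1101 = 0100
  pos 1: 1001 XOR 1101 = 0100
  pos 2: 1001 XOR 1101 = 0100
  pos 3: 1001 XOR 1101 = 0100
  pos 4: 1000 XOR 1101 = 0101
  pos 5: 1010 XOR 1101 = 0111
  pos 6: 1110 XOR 1101 = 0011
Remainder (last 3 bits) = 110. This is the CRC / FCS.

110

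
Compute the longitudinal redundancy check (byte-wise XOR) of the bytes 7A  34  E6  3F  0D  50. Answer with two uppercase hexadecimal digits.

CA

XOR the bytes together:
  start with 0x7A
  0x7A ⊕ 0x34 = 0x4E
  0x4E ⊕ 0xE6 = 0xA8
  0xA8 ⊕ 0x3F = 0x97
  0x97 ⊕ 0x0D = 0x9A
  0x9A ⊕ 0x50 = 0xCA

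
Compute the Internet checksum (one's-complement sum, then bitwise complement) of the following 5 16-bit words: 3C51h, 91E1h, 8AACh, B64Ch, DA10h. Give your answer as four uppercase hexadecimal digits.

16C3

One's-complement addition (fold any carry out of bit 15 back into bit 0):
  0x3C51 + 0x91E1 = 0x0CE32
  0xCE32 + 0x8AAC = 0x158DE → wrap carry → 0x58DF
  0x58DF + 0xB64C = 0x10F2B → wrap carry → 0x0F2C
  0x0F2C + 0xDA10 = 0x0E93C
One's-complement sum = 0xE93C.
Checksum = ~0xE93C & 0xFFFF = 0x16C3.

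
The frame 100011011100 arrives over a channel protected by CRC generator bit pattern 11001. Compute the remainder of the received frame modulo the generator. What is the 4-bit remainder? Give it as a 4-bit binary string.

Modulo-2 division of 100011011100 by 11001:
  pos 0: 10001 XOR 11001 = 01000
  pos 1: 10001 XOR 11001 = 01000
  pos 2: 10000 XOR 11001 = 01001
  pos 3: 10011 XOR 11001 = 01010
  pos 4: 10101 XOR 11001 = 01100
  pos 5: 11001 XOR 11001 = 00000
Remainder = 0000 (zero — the frame passes the CRC check).

0000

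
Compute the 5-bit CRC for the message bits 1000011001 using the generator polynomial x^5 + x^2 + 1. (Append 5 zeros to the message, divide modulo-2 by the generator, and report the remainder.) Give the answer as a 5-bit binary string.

Append 5 zeros: 100001100100000. Divide by 100101 (XOR where the leading bit is 1):
  pos 0: 100001 XOR 100101 = 000100
  pos 3: 100100 XOR 100101 = 000001
  pos 8: 110000 XOR 100101 = 010101
  pos 9: 101010 XOR 100101 = 001111
Remainder (last 5 bits) = 01111. This is the CRC / FCS.

01111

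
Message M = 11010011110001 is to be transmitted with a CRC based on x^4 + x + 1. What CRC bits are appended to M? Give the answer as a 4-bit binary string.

1010

Append 4 zeros: 110100111100010000. Divide by 10011 (XOR where the leading bit is 1):
  pos 0: 11010 XOR 10011 = 01001
  pos 1: 10010 XOR 10011 = 00001
  pos 5: 11111 XOR 10011 = 01100
  pos 6: 11000 XOR 10011 = 01011
  pos 7: 10110 XOR 10011 = 00101
  pos 9: 10101 XOR 10011 = 00110
  pos 11: 11000 XOR 10011 = 01011
  pos 12: 10110 XOR 10011 = 00101
Remainder (last 4 bits) = 1010. This is the CRC / FCS.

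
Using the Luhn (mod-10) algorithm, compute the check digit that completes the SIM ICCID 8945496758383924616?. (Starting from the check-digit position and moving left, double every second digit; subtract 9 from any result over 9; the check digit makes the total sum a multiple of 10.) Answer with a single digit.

1

Partial digits right→left: 6 1 6 4 2 9 3 8 3 8 5 7 6 9 4 5 4 9 8
Double every second digit counting from the check-digit position (so the 1st, 3rd, 5th, ... of the partial from the right).
  doubled (with −9 where >9): 3 3 4 6 6 1 3 8 8 7 → sum 49
  kept as-is: 1 4 9 8 8 7 9 5 9 → sum 60
Total = 49 + 60 = 109.
Check digit = (10 − (109 mod 10)) mod 10 = 1.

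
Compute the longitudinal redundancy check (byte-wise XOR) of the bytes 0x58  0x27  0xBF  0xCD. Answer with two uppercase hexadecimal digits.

0D

XOR the bytes together:
  start with 0x58
  0x58 ⊕ 0x27 = 0x7F
  0x7F ⊕ 0xBF = 0xC0
  0xC0 ⊕ 0xCD = 0x0D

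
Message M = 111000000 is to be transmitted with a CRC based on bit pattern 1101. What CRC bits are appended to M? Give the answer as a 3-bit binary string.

110

Append 3 zeros: 111000000000. Divide by 1101 (XOR where the leading bit is 1):
  pos 0: 1110 XOR 1101 = 0011
  pos 2: 1100 XOR 1101 = 0001
  pos 5: 1000 XOR 1101 = 0101
  pos 6: 1010 XOR 1101 = 0111
  pos 7: 1110 XOR 1101 = 0011
Remainder (last 3 bits) = 110. This is the CRC / FCS.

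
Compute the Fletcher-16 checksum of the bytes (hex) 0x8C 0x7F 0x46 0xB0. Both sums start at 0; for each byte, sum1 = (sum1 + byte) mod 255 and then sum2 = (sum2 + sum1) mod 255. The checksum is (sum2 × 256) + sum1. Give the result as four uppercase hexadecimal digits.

ED03

Running sums (mod 255):
  after byte 0 (0x8C): sum1=140, sum2=140
  after byte 1 (0x7F): sum1=12, sum2=152
  after byte 2 (0x46): sum1=82, sum2=234
  after byte 3 (0xB0): sum1=3, sum2=237
Checksum = sum2·256 + sum1 = 237·256 + 3 = 60675 = 0xED03.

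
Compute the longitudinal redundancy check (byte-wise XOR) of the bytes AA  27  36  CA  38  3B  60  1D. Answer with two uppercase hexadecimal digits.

0F

XOR the bytes together:
  start with 0xAA
  0xAA ⊕ 0x27 = 0x8D
  0x8D ⊕ 0x36 = 0xBB
  0xBB ⊕ 0xCA = 0x71
  0x71 ⊕ 0x38 = 0x49
  0x49 ⊕ 0x3B = 0x72
  0x72 ⊕ 0x60 = 0x12
  0x12 ⊕ 0x1D = 0x0F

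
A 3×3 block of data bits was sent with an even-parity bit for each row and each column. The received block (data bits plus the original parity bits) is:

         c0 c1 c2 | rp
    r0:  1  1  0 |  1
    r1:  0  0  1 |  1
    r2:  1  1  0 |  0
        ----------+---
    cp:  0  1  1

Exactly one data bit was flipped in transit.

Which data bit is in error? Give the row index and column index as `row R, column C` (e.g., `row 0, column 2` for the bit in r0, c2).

row 0, column 1

Recompute each row's even parity and compare to rp:
  r0: data parity 0, sent rp 1 → mismatch
  r1: data parity 1, sent rp 1 → ok
  r2: data parity 0, sent rp 0 → ok
Recompute each column's even parity and compare to cp:
  c0: data parity 0, sent cp 0 → ok
  c1: data parity 0, sent cp 1 → mismatch
  c2: data parity 1, sent cp 1 → ok
Exactly one row (r0) and one column (c1) fail → the flipped bit is at their intersection.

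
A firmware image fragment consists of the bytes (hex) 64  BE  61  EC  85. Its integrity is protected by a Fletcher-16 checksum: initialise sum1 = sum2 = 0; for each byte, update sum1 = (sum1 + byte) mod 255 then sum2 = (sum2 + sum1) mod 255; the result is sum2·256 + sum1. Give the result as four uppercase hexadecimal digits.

74F6

Running sums (mod 255):
  after byte 0 (64): sum1=100, sum2=100
  after byte 1 (BE): sum1=35, sum2=135
  after byte 2 (61): sum1=132, sum2=12
  after byte 3 (EC): sum1=113, sum2=125
  after byte 4 (85): sum1=246, sum2=116
Checksum = sum2·256 + sum1 = 116·256 + 246 = 29942 = 0x74F6.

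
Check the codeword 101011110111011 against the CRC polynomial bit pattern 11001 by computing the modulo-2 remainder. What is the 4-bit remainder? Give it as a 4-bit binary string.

0000

Modulo-2 division of 101011110111011 by 11001:
  pos 0: 10101 XOR 11001 = 01100
  pos 1: 11001 XOR 11001 = 00000
  pos 6: 11011 XOR 11001 = 00010
  pos 9: 10101 XOR 11001 = 01100
  pos 10: 11001 XOR 11001 = 00000
Remainder = 0000 (zero — the frame passes the CRC check).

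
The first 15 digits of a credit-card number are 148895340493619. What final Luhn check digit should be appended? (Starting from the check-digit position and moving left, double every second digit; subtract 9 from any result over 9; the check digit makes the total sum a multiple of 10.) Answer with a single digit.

Partial digits right→left: 9 1 6 3 9 4 0 4 3 5 9 8 8 4 1
Double every second digit counting from the check-digit position (so the 1st, 3rd, 5th, ... of the partial from the right).
  doubled (with −9 where >9): 9 3 9 0 6 9 7 2 → sum 45
  kept as-is: 1 3 4 4 5 8 4 → sum 29
Total = 45 + 29 = 74.
Check digit = (10 − (74 mod 10)) mod 10 = 6.

6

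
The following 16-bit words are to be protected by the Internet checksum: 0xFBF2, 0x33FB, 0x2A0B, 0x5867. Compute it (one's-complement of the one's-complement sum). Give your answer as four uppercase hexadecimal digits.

4D9F

One's-complement addition (fold any carry out of bit 15 back into bit 0):
  0xFBF2 + 0x33FB = 0x12FED → wrap carry → 0x2FEE
  0x2FEE + 0x2A0B = 0x059F9
  0x59F9 + 0x5867 = 0x0B260
One's-complement sum = 0xB260.
Checksum = ~0xB260 & 0xFFFF = 0x4D9F.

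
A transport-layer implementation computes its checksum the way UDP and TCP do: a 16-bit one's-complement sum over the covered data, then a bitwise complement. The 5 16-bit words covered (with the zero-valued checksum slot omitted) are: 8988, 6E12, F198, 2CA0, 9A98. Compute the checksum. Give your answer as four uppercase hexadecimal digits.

4F93

One's-complement addition (fold any carry out of bit 15 back into bit 0):
  0x8988 + 0x6E12 = 0x0F79A
  0xF79A + 0xF198 = 0x1E932 → wrap carry → 0xE933
  0xE933 + 0x2CA0 = 0x115D3 → wrap carry → 0x15D4
  0x15D4 + 0x9A98 = 0x0B06C
One's-complement sum = 0xB06C.
Checksum = ~0xB06C & 0xFFFF = 0x4F93.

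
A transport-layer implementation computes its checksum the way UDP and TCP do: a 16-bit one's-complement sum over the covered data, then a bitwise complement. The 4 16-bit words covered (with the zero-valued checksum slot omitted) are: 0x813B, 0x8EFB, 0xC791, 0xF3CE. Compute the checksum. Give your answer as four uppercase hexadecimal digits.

3468

One's-complement addition (fold any carry out of bit 15 back into bit 0):
  0x813B + 0x8EFB = 0x11036 → wrap carry → 0x1037
  0x1037 + 0xC791 = 0x0D7C8
  0xD7C8 + 0xF3CE = 0x1CB96 → wrap carry → 0xCB97
One's-complement sum = 0xCB97.
Checksum = ~0xCB97 & 0xFFFF = 0x3468.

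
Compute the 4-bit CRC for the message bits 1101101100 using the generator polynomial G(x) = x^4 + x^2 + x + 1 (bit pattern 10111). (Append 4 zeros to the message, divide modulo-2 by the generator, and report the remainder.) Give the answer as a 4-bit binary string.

Append 4 zeros: 11011011000000. Divide by 10111 (XOR where the leading bit is 1):
  pos 0: 11011 XOR 10111 = 01100
  pos 1: 11000 XOR 10111 = 01111
  pos 2: 11111 XOR 10111 = 01000
  pos 3: 10001 XOR 10111 = 00110
  pos 5: 11000 XOR 10111 = 01111
  pos 6: 11110 XOR 10111 = 01001
  pos 7: 10010 XOR 10111 = 00101
  pos 9: 10100 XOR 10111 = 00011
Remainder (last 4 bits) = 0011. This is the CRC / FCS.

0011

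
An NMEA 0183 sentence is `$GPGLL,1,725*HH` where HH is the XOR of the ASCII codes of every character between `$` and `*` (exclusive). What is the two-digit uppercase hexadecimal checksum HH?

51

XOR the ASCII codes of the payload characters:
  'G' = 0x47 → acc = 0x47
  'P' = 0x50 → acc = 0x17
  'G' = 0x47 → acc = 0x50
  'L' = 0x4C → acc = 0x1C
  'L' = 0x4C → acc = 0x50
  ',' = 0x2C → acc = 0x7C
  '1' = 0x31 → acc = 0x4D
  ',' = 0x2C → acc = 0x61
  '7' = 0x37 → acc = 0x56
  '2' = 0x32 → acc = 0x64
  '5' = 0x35 → acc = 0x51
Checksum = 0x51.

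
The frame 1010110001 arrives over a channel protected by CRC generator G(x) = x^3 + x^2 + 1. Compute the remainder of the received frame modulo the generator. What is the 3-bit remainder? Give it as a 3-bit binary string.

000

Modulo-2 division of 1010110001 by 1101:
  pos 0: 1010 XOR 1101 = 0111
  pos 1: 1111 XOR 1101 = 0010
  pos 3: 1010 XOR 1101 = 0111
  pos 4: 1110 XOR 1101 = 0011
  pos 6: 1101 XOR 1101 = 0000
Remainder = 000 (zero — the frame passes the CRC check).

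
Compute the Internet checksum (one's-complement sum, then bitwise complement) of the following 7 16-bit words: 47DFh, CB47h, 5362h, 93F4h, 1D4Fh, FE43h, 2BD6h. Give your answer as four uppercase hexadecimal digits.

BE18

One's-complement addition (fold any carry out of bit 15 back into bit 0):
  0x47DF + 0xCB47 = 0x11326 → wrap carry → 0x1327
  0x1327 + 0x5362 = 0x06689
  0x6689 + 0x93F4 = 0x0FA7D
  0xFA7D + 0x1D4F = 0x117CC → wrap carry → 0x17CD
  0x17CD + 0xFE43 = 0x11610 → wrap carry → 0x1611
  0x1611 + 0x2BD6 = 0x041E7
One's-complement sum = 0x41E7.
Checksum = ~0x41E7 & 0xFFFF = 0xBE18.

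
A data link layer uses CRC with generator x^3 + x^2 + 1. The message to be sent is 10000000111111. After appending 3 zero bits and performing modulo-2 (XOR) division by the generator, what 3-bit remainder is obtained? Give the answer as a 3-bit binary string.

000

Append 3 zeros: 10000000111111000. Divide by 1101 (XOR where the leading bit is 1):
  pos 0: 1000 XOR 1101 = 0101
  pos 1: 1010 XOR 1101 = 0111
  pos 2: 1110 XOR 1101 = 0011
  pos 4: 1100 XOR 1101 = 0001
  pos 7: 1111 XOR 1101 = 0010
  pos 9: 1011 XOR 1101 = 0110
  pos 10: 1101 XOR 1101 = 0000
Remainder (last 3 bits) = 000. This is the CRC / FCS.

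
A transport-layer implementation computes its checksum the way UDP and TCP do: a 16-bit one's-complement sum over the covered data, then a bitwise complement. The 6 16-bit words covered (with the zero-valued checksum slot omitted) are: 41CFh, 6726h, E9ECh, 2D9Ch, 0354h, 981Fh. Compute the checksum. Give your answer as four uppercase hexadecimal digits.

One's-complement addition (fold any carry out of bit 15 back into bit 0):
  0x41CF + 0x6726 = 0x0A8F5
  0xA8F5 + 0xE9EC = 0x192E1 → wrap carry → 0x92E2
  0x92E2 + 0x2D9C = 0x0C07E
  0xC07E + 0x0354 = 0x0C3D2
  0xC3D2 + 0x981F = 0x15BF1 → wrap carry → 0x5BF2
One's-complement sum = 0x5BF2.
Checksum = ~0x5BF2 & 0xFFFF = 0xA40D.

A40D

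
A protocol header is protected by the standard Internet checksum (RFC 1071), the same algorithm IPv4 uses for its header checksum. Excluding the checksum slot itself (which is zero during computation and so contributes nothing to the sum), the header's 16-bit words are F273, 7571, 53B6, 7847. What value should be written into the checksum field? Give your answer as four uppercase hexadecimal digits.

CC1C

One's-complement addition (fold any carry out of bit 15 back into bit 0):
  0xF273 + 0x7571 = 0x167E4 → wrap carry → 0x67E5
  0x67E5 + 0x53B6 = 0x0BB9B
  0xBB9B + 0x7847 = 0x133E2 → wrap carry → 0x33E3
One's-complement sum = 0x33E3.
Checksum = ~0x33E3 & 0xFFFF = 0xCC1C.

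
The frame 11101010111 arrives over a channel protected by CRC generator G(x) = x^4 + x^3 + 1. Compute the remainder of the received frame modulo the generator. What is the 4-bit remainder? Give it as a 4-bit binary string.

Modulo-2 division of 11101010111 by 11001:
  pos 0: 11101 XOR 11001 = 00100
  pos 2: 10001 XOR 11001 = 01000
  pos 3: 10000 XOR 11001 = 01001
  pos 4: 10011 XOR 11001 = 01010
  pos 5: 10101 XOR 11001 = 01100
  pos 6: 11001 XOR 11001 = 00000
Remainder = 0000 (zero — the frame passes the CRC check).

0000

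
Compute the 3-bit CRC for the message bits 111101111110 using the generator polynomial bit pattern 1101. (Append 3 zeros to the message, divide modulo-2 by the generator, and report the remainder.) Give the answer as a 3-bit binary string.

Append 3 zeros: 111101111110000. Divide by 1101 (XOR where the leading bit is 1):
  pos 0: 1111 XOR 1101 = 0010
  pos 2: 1001 XOR 1101 = 0100
  pos 3: 1001 XOR 1101 = 0100
  pos 4: 1001 XOR 1101 = 0100
  pos 5: 1001 XOR 1101 = 0100
  pos 6: 1001 XOR 1101 = 0100
  pos 7: 1001 XOR 1101 = 0100
  pos 8: 1000 XOR 1101 = 0101
  pos 9: 1010 XOR 1101 = 0111
  pos 10: 1110 XOR 1101 = 0011
Remainder (last 3 bits) = 110. This is the CRC / FCS.

110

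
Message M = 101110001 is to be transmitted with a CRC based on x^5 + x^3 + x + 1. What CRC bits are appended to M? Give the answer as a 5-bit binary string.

Append 5 zeros: 10111000100000. Divide by 101011 (XOR where the leading bit is 1):
  pos 0: 101110 XOR 101011 = 000101
  pos 3: 101001 XOR 101011 = 000010
  pos 7: 100000 XOR 101011 = 001011
Remainder (last 5 bits) = 10110. This is the CRC / FCS.

10110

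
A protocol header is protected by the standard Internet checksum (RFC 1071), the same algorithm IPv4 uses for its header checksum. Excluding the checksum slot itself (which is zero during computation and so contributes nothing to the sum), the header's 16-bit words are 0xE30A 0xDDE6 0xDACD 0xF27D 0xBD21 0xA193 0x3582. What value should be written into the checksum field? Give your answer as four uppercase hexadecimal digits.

One's-complement addition (fold any carry out of bit 15 back into bit 0):
  0xE30A + 0xDDE6 = 0x1C0F0 → wrap carry → 0xC0F1
  0xC0F1 + 0xDACD = 0x19BBE → wrap carry → 0x9BBF
  0x9BBF + 0xF27D = 0x18E3C → wrap carry → 0x8E3D
  0x8E3D + 0xBD21 = 0x14B5E → wrap carry → 0x4B5F
  0x4B5F + 0xA193 = 0x0ECF2
  0xECF2 + 0x3582 = 0x12274 → wrap carry → 0x2275
One's-complement sum = 0x2275.
Checksum = ~0x2275 & 0xFFFF = 0xDD8A.

DD8A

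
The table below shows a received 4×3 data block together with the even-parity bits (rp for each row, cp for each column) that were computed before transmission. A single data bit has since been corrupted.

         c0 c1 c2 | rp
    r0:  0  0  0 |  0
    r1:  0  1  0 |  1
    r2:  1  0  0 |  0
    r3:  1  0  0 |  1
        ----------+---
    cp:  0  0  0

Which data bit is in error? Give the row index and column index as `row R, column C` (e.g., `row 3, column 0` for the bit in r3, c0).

Recompute each row's even parity and compare to rp:
  r0: data parity 0, sent rp 0 → ok
  r1: data parity 1, sent rp 1 → ok
  r2: data parity 1, sent rp 0 → mismatch
  r3: data parity 1, sent rp 1 → ok
Recompute each column's even parity and compare to cp:
  c0: data parity 0, sent cp 0 → ok
  c1: data parity 1, sent cp 0 → mismatch
  c2: data parity 0, sent cp 0 → ok
Exactly one row (r2) and one column (c1) fail → the flipped bit is at their intersection.

row 2, column 1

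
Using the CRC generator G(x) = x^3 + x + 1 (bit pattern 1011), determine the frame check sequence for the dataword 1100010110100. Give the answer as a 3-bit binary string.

Append 3 zeros: 1100010110100000. Divide by 1011 (XOR where the leading bit is 1):
  pos 0: 1100 XOR 1011 = 0111
  pos 1: 1110 XOR 1011 = 0101
  pos 2: 1011 XOR 1011 = 0000
  pos 7: 1101 XOR 1011 = 0110
  pos 8: 1100 XOR 1011 = 0111
  pos 9: 1110 XOR 1011 = 0101
  pos 10: 1010 XOR 1011 = 0001
Remainder (last 3 bits) = 100. This is the CRC / FCS.

100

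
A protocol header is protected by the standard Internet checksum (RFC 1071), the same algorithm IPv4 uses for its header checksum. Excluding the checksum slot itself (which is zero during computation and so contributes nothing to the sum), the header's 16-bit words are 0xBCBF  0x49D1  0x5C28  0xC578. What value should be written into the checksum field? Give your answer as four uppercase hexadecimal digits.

One's-complement addition (fold any carry out of bit 15 back into bit 0):
  0xBCBF + 0x49D1 = 0x10690 → wrap carry → 0x0691
  0x0691 + 0x5C28 = 0x062B9
  0x62B9 + 0xC578 = 0x12831 → wrap carry → 0x2832
One's-complement sum = 0x2832.
Checksum = ~0x2832 & 0xFFFF = 0xD7CD.

D7CD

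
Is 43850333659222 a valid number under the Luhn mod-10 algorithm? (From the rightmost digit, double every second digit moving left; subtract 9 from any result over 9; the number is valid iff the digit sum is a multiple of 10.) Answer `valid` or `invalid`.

From the right, keep odd positions and double even positions (subtract 9 from any doubled value over 9):
  doubled (positions 2,4,...): 4 9 3 6 0 7 8 → sum 37
  kept (positions 1,3,...): 2 2 5 3 3 5 3 → sum 23
Total = 60.
60 mod 10 = 0, so the number is valid.

valid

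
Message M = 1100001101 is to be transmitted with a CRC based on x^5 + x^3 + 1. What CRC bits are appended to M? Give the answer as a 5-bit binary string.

01000

Append 5 zeros: 110000110100000. Divide by 101001 (XOR where the leading bit is 1):
  pos 0: 110000 XOR 101001 = 011001
  pos 1: 110011 XOR 101001 = 011010
  pos 2: 110101 XOR 101001 = 011100
  pos 3: 111000 XOR 101001 = 010001
  pos 4: 100011 XOR 101001 = 001010
  pos 6: 101000 XOR 101001 = 000001
Remainder (last 5 bits) = 01000. This is the CRC / FCS.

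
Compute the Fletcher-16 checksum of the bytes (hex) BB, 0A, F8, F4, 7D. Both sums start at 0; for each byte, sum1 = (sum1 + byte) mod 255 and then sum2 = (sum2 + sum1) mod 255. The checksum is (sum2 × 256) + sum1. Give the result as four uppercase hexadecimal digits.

2531

Running sums (mod 255):
  after byte 0 (BB): sum1=187, sum2=187
  after byte 1 (0A): sum1=197, sum2=129
  after byte 2 (F8): sum1=190, sum2=64
  after byte 3 (F4): sum1=179, sum2=243
  after byte 4 (7D): sum1=49, sum2=37
Checksum = sum2·256 + sum1 = 37·256 + 49 = 9521 = 0x2531.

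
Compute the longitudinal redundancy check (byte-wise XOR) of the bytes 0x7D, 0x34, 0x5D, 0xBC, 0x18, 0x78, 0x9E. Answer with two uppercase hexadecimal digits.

XOR the bytes together:
  start with 0x7D
  0x7D ⊕ 0x34 = 0x49
  0x49 ⊕ 0x5D = 0x14
  0x14 ⊕ 0xBC = 0xA8
  0xA8 ⊕ 0x18 = 0xB0
  0xB0 ⊕ 0x78 = 0xC8
  0xC8 ⊕ 0x9E = 0x56

56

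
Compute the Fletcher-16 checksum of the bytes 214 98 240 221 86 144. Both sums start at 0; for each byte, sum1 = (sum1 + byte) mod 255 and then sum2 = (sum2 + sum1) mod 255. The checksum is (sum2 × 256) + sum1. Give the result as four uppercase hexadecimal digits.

Running sums (mod 255):
  after byte 0 (214): sum1=214, sum2=214
  after byte 1 (98): sum1=57, sum2=16
  after byte 2 (240): sum1=42, sum2=58
  after byte 3 (221): sum1=8, sum2=66
  after byte 4 (86): sum1=94, sum2=160
  after byte 5 (144): sum1=238, sum2=143
Checksum = sum2·256 + sum1 = 143·256 + 238 = 36846 = 0x8FEE.

8FEE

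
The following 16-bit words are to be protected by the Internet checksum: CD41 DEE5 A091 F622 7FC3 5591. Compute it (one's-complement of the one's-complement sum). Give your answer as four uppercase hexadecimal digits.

E7CE

One's-complement addition (fold any carry out of bit 15 back into bit 0):
  0xCD41 + 0xDEE5 = 0x1AC26 → wrap carry → 0xAC27
  0xAC27 + 0xA091 = 0x14CB8 → wrap carry → 0x4CB9
  0x4CB9 + 0xF622 = 0x142DB → wrap carry → 0x42DC
  0x42DC + 0x7FC3 = 0x0C29F
  0xC29F + 0x5591 = 0x11830 → wrap carry → 0x1831
One's-complement sum = 0x1831.
Checksum = ~0x1831 & 0xFFFF = 0xE7CE.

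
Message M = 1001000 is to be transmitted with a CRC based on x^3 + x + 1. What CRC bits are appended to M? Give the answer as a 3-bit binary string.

001

Append 3 zeros: 1001000000. Divide by 1011 (XOR where the leading bit is 1):
  pos 0: 1001 XOR 1011 = 0010
  pos 2: 1000 XOR 1011 = 0011
  pos 4: 1100 XOR 1011 = 0111
  pos 5: 1110 XOR 1011 = 0101
  pos 6: 1010 XOR 1011 = 0001
Remainder (last 3 bits) = 001. This is the CRC / FCS.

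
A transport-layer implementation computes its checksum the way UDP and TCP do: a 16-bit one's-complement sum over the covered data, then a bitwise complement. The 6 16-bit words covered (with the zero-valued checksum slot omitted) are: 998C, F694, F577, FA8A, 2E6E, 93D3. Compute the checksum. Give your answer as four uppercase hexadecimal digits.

One's-complement addition (fold any carry out of bit 15 back into bit 0):
  0x998C + 0xF694 = 0x19020 → wrap carry → 0x9021
  0x9021 + 0xF577 = 0x18598 → wrap carry → 0x8599
  0x8599 + 0xFA8A = 0x18023 → wrap carry → 0x8024
  0x8024 + 0x2E6E = 0x0AE92
  0xAE92 + 0x93D3 = 0x14265 → wrap carry → 0x4266
One's-complement sum = 0x4266.
Checksum = ~0x4266 & 0xFFFF = 0xBD99.

BD99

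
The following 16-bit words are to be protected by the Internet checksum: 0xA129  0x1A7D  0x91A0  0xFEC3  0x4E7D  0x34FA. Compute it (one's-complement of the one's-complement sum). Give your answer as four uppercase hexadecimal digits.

One's-complement addition (fold any carry out of bit 15 back into bit 0):
  0xA129 + 0x1A7D = 0x0BBA6
  0xBBA6 + 0x91A0 = 0x14D46 → wrap carry → 0x4D47
  0x4D47 + 0xFEC3 = 0x14C0A → wrap carry → 0x4C0B
  0x4C0B + 0x4E7D = 0x09A88
  0x9A88 + 0x34FA = 0x0CF82
One's-complement sum = 0xCF82.
Checksum = ~0xCF82 & 0xFFFF = 0x307D.

307D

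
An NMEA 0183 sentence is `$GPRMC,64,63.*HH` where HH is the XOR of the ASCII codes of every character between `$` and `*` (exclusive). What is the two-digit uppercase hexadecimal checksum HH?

62

XOR the ASCII codes of the payload characters:
  'G' = 0x47 → acc = 0x47
  'P' = 0x50 → acc = 0x17
  'R' = 0x52 → acc = 0x45
  'M' = 0x4D → acc = 0x08
  'C' = 0x43 → acc = 0x4B
  ',' = 0x2C → acc = 0x67
  '6' = 0x36 → acc = 0x51
  '4' = 0x34 → acc = 0x65
  ',' = 0x2C → acc = 0x49
  '6' = 0x36 → acc = 0x7F
  '3' = 0x33 → acc = 0x4C
  '.' = 0x2E → acc = 0x62
Checksum = 0x62.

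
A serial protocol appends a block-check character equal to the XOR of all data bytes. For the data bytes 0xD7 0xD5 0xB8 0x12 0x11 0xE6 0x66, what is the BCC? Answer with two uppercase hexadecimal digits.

XOR the bytes together:
  start with 0xD7
  0xD7 ⊕ 0xD5 = 0x02
  0x02 ⊕ 0xB8 = 0xBA
  0xBA ⊕ 0x12 = 0xA8
  0xA8 ⊕ 0x11 = 0xB9
  0xB9 ⊕ 0xE6 = 0x5F
  0x5F ⊕ 0x66 = 0x39

39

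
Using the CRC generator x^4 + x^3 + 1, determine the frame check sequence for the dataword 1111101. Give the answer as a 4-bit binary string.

0000

Append 4 zeros: 11111010000. Divide by 11001 (XOR where the leading bit is 1):
  pos 0: 11111 XOR 11001 = 00110
  pos 2: 11001 XOR 11001 = 00000
Remainder (last 4 bits) = 0000. This is the CRC / FCS.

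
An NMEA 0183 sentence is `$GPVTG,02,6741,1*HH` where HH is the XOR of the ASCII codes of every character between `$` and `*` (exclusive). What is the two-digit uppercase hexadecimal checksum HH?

49

XOR the ASCII codes of the payload characters:
  'G' = 0x47 → acc = 0x47
  'P' = 0x50 → acc = 0x17
  'V' = 0x56 → acc = 0x41
  'T' = 0x54 → acc = 0x15
  'G' = 0x47 → acc = 0x52
  ',' = 0x2C → acc = 0x7E
  '0' = 0x30 → acc = 0x4E
  '2' = 0x32 → acc = 0x7C
  ',' = 0x2C → acc = 0x50
  '6' = 0x36 → acc = 0x66
  '7' = 0x37 → acc = 0x51
  '4' = 0x34 → acc = 0x65
  '1' = 0x31 → acc = 0x54
  ',' = 0x2C → acc = 0x78
  '1' = 0x31 → acc = 0x49
Checksum = 0x49.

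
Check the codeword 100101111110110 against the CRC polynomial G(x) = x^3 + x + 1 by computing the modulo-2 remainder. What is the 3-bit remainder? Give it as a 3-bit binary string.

010

Modulo-2 division of 100101111110110 by 1011:
  pos 0: 1001 XOR 1011 = 0010
  pos 2: 1001 XOR 1011 = 0010
  pos 4: 1011 XOR 1011 = 0000
  pos 8: 1110 XOR 1011 = 0101
  pos 9: 1011 XOR 1011 = 0000
Remainder = 010 (nonzero — an error is detected).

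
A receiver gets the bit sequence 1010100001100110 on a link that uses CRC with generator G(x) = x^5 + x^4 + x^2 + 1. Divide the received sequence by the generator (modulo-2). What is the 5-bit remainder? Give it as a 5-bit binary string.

Modulo-2 division of 1010100001100110 by 110101:
  pos 0: 101010 XOR 110101 = 011111
  pos 1: 111110 XOR 110101 = 001011
  pos 3: 101100 XOR 110101 = 011001
  pos 4: 110011 XOR 110101 = 000110
  pos 7: 110100 XOR 110101 = 000001
Remainder = 01110 (nonzero — an error is detected).

01110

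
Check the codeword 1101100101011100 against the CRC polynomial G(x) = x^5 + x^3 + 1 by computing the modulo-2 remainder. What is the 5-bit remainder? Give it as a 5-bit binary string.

Modulo-2 division of 1101100101011100 by 101001:
  pos 0: 110110 XOR 101001 = 011111
  pos 1: 111110 XOR 101001 = 010111
  pos 2: 101111 XOR 101001 = 000110
  pos 5: 110010 XOR 101001 = 011011
  pos 6: 110111 XOR 101001 = 011110
  pos 7: 111101 XOR 101001 = 010100
  pos 8: 101001 XOR 101001 = 000000
Remainder = 00000 (zero — the frame passes the CRC check).

00000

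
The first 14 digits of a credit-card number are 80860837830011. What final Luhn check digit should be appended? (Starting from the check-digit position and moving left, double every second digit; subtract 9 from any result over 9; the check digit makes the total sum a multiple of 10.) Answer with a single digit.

Partial digits right→left: 1 1 0 0 3 8 7 3 8 0 6 8 0 8
Double every second digit counting from the check-digit position (so the 1st, 3rd, 5th, ... of the partial from the right).
  doubled (with −9 where >9): 2 0 6 5 7 3 0 → sum 23
  kept as-is: 1 0 8 3 0 8 8 → sum 28
Total = 23 + 28 = 51.
Check digit = (10 − (51 mod 10)) mod 10 = 9.

9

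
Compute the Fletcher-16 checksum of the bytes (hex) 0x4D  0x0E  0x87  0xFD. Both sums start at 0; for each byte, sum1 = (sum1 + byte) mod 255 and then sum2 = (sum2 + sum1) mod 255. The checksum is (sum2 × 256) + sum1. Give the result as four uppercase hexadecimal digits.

6CE0

Running sums (mod 255):
  after byte 0 (0x4D): sum1=77, sum2=77
  after byte 1 (0x0E): sum1=91, sum2=168
  after byte 2 (0x87): sum1=226, sum2=139
  after byte 3 (0xFD): sum1=224, sum2=108
Checksum = sum2·256 + sum1 = 108·256 + 224 = 27872 = 0x6CE0.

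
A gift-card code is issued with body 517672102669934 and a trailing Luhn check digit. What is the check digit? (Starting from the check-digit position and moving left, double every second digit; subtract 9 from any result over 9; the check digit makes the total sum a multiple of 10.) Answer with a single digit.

Partial digits right→left: 4 3 9 9 6 6 2 0 1 2 7 6 7 1 5
Double every second digit counting from the check-digit position (so the 1st, 3rd, 5th, ... of the partial from the right).
  doubled (with −9 where >9): 8 9 3 4 2 5 5 1 → sum 37
  kept as-is: 3 9 6 0 2 6 1 → sum 27
Total = 37 + 27 = 64.
Check digit = (10 − (64 mod 10)) mod 10 = 6.

6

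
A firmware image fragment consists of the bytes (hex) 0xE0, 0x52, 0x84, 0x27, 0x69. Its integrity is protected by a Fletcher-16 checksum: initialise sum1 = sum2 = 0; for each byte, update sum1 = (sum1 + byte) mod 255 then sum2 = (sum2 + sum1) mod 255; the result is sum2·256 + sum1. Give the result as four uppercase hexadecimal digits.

F248

Running sums (mod 255):
  after byte 0 (0xE0): sum1=224, sum2=224
  after byte 1 (0x52): sum1=51, sum2=20
  after byte 2 (0x84): sum1=183, sum2=203
  after byte 3 (0x27): sum1=222, sum2=170
  after byte 4 (0x69): sum1=72, sum2=242
Checksum = sum2·256 + sum1 = 242·256 + 72 = 62024 = 0xF248.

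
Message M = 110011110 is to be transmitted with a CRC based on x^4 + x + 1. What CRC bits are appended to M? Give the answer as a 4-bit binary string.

0101

Append 4 zeros: 1100111100000. Divide by 10011 (XOR where the leading bit is 1):
  pos 0: 11001 XOR 10011 = 01010
  pos 1: 10101 XOR 10011 = 00110
  pos 3: 11011 XOR 10011 = 01000
  pos 4: 10000 XOR 10011 = 00011
  pos 7: 11000 XOR 10011 = 01011
  pos 8: 10110 XOR 10011 = 00101
Remainder (last 4 bits) = 0101. This is the CRC / FCS.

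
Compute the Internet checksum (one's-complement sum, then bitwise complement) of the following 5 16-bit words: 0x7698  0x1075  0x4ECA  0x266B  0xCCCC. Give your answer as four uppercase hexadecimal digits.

One's-complement addition (fold any carry out of bit 15 back into bit 0):
  0x7698 + 0x1075 = 0x0870D
  0x870D + 0x4ECA = 0x0D5D7
  0xD5D7 + 0x266B = 0x0FC42
  0xFC42 + 0xCCCC = 0x1C90E → wrap carry → 0xC90F
One's-complement sum = 0xC90F.
Checksum = ~0xC90F & 0xFFFF = 0x36F0.

36F0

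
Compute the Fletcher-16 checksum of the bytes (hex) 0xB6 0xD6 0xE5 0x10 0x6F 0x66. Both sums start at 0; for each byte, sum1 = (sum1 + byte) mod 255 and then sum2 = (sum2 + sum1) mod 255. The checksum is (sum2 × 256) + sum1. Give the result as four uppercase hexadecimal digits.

Running sums (mod 255):
  after byte 0 (0xB6): sum1=182, sum2=182
  after byte 1 (0xD6): sum1=141, sum2=68
  after byte 2 (0xE5): sum1=115, sum2=183
  after byte 3 (0x10): sum1=131, sum2=59
  after byte 4 (0x6F): sum1=242, sum2=46
  after byte 5 (0x66): sum1=89, sum2=135
Checksum = sum2·256 + sum1 = 135·256 + 89 = 34649 = 0x8759.

8759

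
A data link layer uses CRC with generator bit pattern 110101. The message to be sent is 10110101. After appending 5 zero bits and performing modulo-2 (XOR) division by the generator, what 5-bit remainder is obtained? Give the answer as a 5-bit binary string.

11100

Append 5 zeros: 1011010100000. Divide by 110101 (XOR where the leading bit is 1):
  pos 0: 101101 XOR 110101 = 011000
  pos 1: 110000 XOR 110101 = 000101
  pos 4: 101100 XOR 110101 = 011001
  pos 5: 110010 XOR 110101 = 000111
Remainder (last 5 bits) = 11100. This is the CRC / FCS.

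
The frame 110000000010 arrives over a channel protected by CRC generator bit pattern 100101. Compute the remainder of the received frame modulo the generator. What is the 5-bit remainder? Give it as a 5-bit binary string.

Modulo-2 division of 110000000010 by 100101:
  pos 0: 110000 XOR 100101 = 010101
  pos 1: 101010 XOR 100101 = 001111
  pos 3: 111100 XOR 100101 = 011001
  pos 4: 110010 XOR 100101 = 010111
  pos 5: 101111 XOR 100101 = 001010
Remainder = 10100 (nonzero — an error is detected).

10100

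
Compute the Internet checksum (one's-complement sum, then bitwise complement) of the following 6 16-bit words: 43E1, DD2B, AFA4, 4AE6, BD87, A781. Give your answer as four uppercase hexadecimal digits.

One's-complement addition (fold any carry out of bit 15 back into bit 0):
  0x43E1 + 0xDD2B = 0x1210C → wrap carry → 0x210D
  0x210D + 0xAFA4 = 0x0D0B1
  0xD0B1 + 0x4AE6 = 0x11B97 → wrap carry → 0x1B98
  0x1B98 + 0xBD87 = 0x0D91F
  0xD91F + 0xA781 = 0x180A0 → wrap carry → 0x80A1
One's-complement sum = 0x80A1.
Checksum = ~0x80A1 & 0xFFFF = 0x7F5E.

7F5E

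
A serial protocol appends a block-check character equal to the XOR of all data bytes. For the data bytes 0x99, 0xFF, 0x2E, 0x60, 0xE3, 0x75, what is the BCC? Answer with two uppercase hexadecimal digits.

BE

XOR the bytes together:
  start with 0x99
  0x99 ⊕ 0xFF = 0x66
  0x66 ⊕ 0x2E = 0x48
  0x48 ⊕ 0x60 = 0x28
  0x28 ⊕ 0xE3 = 0xCB
  0xCB ⊕ 0x75 = 0xBE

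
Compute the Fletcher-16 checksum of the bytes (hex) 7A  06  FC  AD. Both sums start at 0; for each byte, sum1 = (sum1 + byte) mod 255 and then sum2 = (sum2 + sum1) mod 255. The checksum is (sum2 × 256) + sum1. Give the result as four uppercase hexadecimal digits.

A32B

Running sums (mod 255):
  after byte 0 (7A): sum1=122, sum2=122
  after byte 1 (06): sum1=128, sum2=250
  after byte 2 (FC): sum1=125, sum2=120
  after byte 3 (AD): sum1=43, sum2=163
Checksum = sum2·256 + sum1 = 163·256 + 43 = 41771 = 0xA32B.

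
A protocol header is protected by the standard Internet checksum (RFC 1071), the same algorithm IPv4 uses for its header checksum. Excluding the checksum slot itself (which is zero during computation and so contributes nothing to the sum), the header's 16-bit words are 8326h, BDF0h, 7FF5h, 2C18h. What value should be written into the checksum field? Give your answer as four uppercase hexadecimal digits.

12DB

One's-complement addition (fold any carry out of bit 15 back into bit 0):
  0x8326 + 0xBDF0 = 0x14116 → wrap carry → 0x4117
  0x4117 + 0x7FF5 = 0x0C10C
  0xC10C + 0x2C18 = 0x0ED24
One's-complement sum = 0xED24.
Checksum = ~0xED24 & 0xFFFF = 0x12DB.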